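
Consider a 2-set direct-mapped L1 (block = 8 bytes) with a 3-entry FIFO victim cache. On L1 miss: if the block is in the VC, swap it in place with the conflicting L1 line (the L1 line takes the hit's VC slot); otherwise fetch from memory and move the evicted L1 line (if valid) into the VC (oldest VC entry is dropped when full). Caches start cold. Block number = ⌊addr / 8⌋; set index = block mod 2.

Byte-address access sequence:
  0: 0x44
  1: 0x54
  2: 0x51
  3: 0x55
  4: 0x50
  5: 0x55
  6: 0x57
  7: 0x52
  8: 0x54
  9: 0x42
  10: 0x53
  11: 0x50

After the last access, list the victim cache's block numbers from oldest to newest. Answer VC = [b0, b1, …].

VC = [8]

#0 0x44→b8/s0 MISS; vc=[]
#1 0x54→b10/s0 MISS; vc=[8]
#2 0x51→b10/s0 L1-HIT; vc=[8]
#3 0x55→b10/s0 L1-HIT; vc=[8]
#4 0x50→b10/s0 L1-HIT; vc=[8]
#5 0x55→b10/s0 L1-HIT; vc=[8]
#6 0x57→b10/s0 L1-HIT; vc=[8]
#7 0x52→b10/s0 L1-HIT; vc=[8]
#8 0x54→b10/s0 L1-HIT; vc=[8]
#9 0x42→b8/s0 VC-HIT; vc=[10]
#10 0x53→b10/s0 VC-HIT; vc=[8]
#11 0x50→b10/s0 L1-HIT; vc=[8]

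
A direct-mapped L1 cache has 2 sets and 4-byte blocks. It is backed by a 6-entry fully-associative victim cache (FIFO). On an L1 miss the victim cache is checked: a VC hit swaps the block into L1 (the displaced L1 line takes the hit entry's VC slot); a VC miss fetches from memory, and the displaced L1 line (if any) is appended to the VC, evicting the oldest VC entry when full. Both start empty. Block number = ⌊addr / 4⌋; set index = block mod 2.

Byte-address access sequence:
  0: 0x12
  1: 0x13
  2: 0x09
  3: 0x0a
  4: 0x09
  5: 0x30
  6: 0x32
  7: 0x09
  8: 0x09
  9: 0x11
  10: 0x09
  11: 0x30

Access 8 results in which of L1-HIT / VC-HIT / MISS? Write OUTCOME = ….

#0 0x12→b4/s0 MISS; vc=[]
#1 0x13→b4/s0 L1-HIT; vc=[]
#2 0x9→b2/s0 MISS; vc=[4]
#3 0xa→b2/s0 L1-HIT; vc=[4]
#4 0x9→b2/s0 L1-HIT; vc=[4]
#5 0x30→b12/s0 MISS; vc=[4,2]
#6 0x32→b12/s0 L1-HIT; vc=[4,2]
#7 0x9→b2/s0 VC-HIT; vc=[4,12]
#8 0x9→b2/s0 L1-HIT; vc=[4,12]
#9 0x11→b4/s0 VC-HIT; vc=[2,12]
#10 0x9→b2/s0 VC-HIT; vc=[4,12]
#11 0x30→b12/s0 VC-HIT; vc=[4,2]

OUTCOME = L1-HIT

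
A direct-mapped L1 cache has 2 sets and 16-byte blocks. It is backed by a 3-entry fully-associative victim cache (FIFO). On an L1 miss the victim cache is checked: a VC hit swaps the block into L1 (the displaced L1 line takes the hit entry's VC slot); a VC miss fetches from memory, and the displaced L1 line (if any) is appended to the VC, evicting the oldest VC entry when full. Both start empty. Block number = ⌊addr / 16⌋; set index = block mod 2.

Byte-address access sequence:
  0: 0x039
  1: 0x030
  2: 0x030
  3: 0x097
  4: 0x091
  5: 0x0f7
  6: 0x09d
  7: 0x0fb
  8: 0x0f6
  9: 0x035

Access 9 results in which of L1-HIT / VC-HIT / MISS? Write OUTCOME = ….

OUTCOME = VC-HIT

0: 0x39 (blk 3, set 1) → MISS  vc=[]
1: 0x30 (blk 3, set 1) → L1-HIT  vc=[]
2: 0x30 (blk 3, set 1) → L1-HIT  vc=[]
3: 0x97 (blk 9, set 1) → MISS  vc=[3]
4: 0x91 (blk 9, set 1) → L1-HIT  vc=[3]
5: 0xf7 (blk 15, set 1) → MISS  vc=[3, 9]
6: 0x9d (blk 9, set 1) → VC-HIT  vc=[3, 15]
7: 0xfb (blk 15, set 1) → VC-HIT  vc=[3, 9]
8: 0xf6 (blk 15, set 1) → L1-HIT  vc=[3, 9]
9: 0x35 (blk 3, set 1) → VC-HIT  vc=[15, 9]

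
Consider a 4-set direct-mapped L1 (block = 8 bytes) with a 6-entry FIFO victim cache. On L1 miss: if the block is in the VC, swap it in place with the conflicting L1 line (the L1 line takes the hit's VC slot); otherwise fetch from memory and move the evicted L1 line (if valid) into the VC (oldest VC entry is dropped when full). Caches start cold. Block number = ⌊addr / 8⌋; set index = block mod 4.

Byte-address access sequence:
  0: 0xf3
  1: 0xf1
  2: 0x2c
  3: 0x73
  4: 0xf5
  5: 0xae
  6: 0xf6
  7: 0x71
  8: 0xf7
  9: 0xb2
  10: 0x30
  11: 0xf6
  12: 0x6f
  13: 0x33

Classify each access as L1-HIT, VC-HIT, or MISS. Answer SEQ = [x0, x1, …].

0: 0xf3 (blk 30, set 2) → MISS  vc=[]
1: 0xf1 (blk 30, set 2) → L1-HIT  vc=[]
2: 0x2c (blk 5, set 1) → MISS  vc=[]
3: 0x73 (blk 14, set 2) → MISS  vc=[30]
4: 0xf5 (blk 30, set 2) → VC-HIT  vc=[14]
5: 0xae (blk 21, set 1) → MISS  vc=[14, 5]
6: 0xf6 (blk 30, set 2) → L1-HIT  vc=[14, 5]
7: 0x71 (blk 14, set 2) → VC-HIT  vc=[30, 5]
8: 0xf7 (blk 30, set 2) → VC-HIT  vc=[14, 5]
9: 0xb2 (blk 22, set 2) → MISS  vc=[14, 5, 30]
10: 0x30 (blk 6, set 2) → MISS  vc=[14, 5, 30, 22]
11: 0xf6 (blk 30, set 2) → VC-HIT  vc=[14, 5, 6, 22]
12: 0x6f (blk 13, set 1) → MISS  vc=[14, 5, 6, 22, 21]
13: 0x33 (blk 6, set 2) → VC-HIT  vc=[14, 5, 30, 22, 21]

SEQ = [MISS, L1-HIT, MISS, MISS, VC-HIT, MISS, L1-HIT, VC-HIT, VC-HIT, MISS, MISS, VC-HIT, MISS, VC-HIT]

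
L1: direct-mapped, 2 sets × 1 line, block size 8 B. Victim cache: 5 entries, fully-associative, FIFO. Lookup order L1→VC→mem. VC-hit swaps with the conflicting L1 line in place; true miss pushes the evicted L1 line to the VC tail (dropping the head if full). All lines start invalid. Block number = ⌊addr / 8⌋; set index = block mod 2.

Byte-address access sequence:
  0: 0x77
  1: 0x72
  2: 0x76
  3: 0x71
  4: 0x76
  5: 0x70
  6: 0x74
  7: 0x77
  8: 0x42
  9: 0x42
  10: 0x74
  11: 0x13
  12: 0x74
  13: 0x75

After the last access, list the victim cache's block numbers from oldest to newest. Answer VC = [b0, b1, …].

VC = [8, 2]

#0 0x77→b14/s0 MISS; vc=[]
#1 0x72→b14/s0 L1-HIT; vc=[]
#2 0x76→b14/s0 L1-HIT; vc=[]
#3 0x71→b14/s0 L1-HIT; vc=[]
#4 0x76→b14/s0 L1-HIT; vc=[]
#5 0x70→b14/s0 L1-HIT; vc=[]
#6 0x74→b14/s0 L1-HIT; vc=[]
#7 0x77→b14/s0 L1-HIT; vc=[]
#8 0x42→b8/s0 MISS; vc=[14]
#9 0x42→b8/s0 L1-HIT; vc=[14]
#10 0x74→b14/s0 VC-HIT; vc=[8]
#11 0x13→b2/s0 MISS; vc=[8,14]
#12 0x74→b14/s0 VC-HIT; vc=[8,2]
#13 0x75→b14/s0 L1-HIT; vc=[8,2]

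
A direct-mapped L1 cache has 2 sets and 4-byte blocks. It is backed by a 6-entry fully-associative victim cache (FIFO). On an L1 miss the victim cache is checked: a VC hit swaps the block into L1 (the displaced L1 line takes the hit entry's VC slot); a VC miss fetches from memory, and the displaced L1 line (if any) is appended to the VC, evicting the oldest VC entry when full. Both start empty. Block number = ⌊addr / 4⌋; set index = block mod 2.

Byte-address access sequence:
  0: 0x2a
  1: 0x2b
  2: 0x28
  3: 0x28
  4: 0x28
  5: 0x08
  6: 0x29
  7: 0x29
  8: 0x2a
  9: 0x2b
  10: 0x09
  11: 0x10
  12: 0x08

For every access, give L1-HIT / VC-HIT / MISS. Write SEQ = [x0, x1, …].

0: 0x2a (blk 10, set 0) → MISS  vc=[]
1: 0x2b (blk 10, set 0) → L1-HIT  vc=[]
2: 0x28 (blk 10, set 0) → L1-HIT  vc=[]
3: 0x28 (blk 10, set 0) → L1-HIT  vc=[]
4: 0x28 (blk 10, set 0) → L1-HIT  vc=[]
5: 0x8 (blk 2, set 0) → MISS  vc=[10]
6: 0x29 (blk 10, set 0) → VC-HIT  vc=[2]
7: 0x29 (blk 10, set 0) → L1-HIT  vc=[2]
8: 0x2a (blk 10, set 0) → L1-HIT  vc=[2]
9: 0x2b (blk 10, set 0) → L1-HIT  vc=[2]
10: 0x9 (blk 2, set 0) → VC-HIT  vc=[10]
11: 0x10 (blk 4, set 0) → MISS  vc=[10, 2]
12: 0x8 (blk 2, set 0) → VC-HIT  vc=[10, 4]

SEQ = [MISS, L1-HIT, L1-HIT, L1-HIT, L1-HIT, MISS, VC-HIT, L1-HIT, L1-HIT, L1-HIT, VC-HIT, MISS, VC-HIT]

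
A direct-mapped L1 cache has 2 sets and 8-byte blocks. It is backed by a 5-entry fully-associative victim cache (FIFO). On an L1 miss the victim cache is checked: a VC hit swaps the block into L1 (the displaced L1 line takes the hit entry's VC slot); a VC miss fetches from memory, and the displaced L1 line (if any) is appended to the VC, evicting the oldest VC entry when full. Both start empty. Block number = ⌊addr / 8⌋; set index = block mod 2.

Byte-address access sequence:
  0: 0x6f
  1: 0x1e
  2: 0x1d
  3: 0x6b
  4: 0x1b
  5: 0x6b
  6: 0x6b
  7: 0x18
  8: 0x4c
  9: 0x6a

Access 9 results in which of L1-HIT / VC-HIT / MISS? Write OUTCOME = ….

OUTCOME = VC-HIT

  [0] addr=0x6f blk=13 s=1: MISS | VC []
  [1] addr=0x1e blk=3 s=1: MISS | VC [13]
  [2] addr=0x1d blk=3 s=1: L1-HIT | VC [13]
  [3] addr=0x6b blk=13 s=1: VC-HIT | VC [3]
  [4] addr=0x1b blk=3 s=1: VC-HIT | VC [13]
  [5] addr=0x6b blk=13 s=1: VC-HIT | VC [3]
  [6] addr=0x6b blk=13 s=1: L1-HIT | VC [3]
  [7] addr=0x18 blk=3 s=1: VC-HIT | VC [13]
  [8] addr=0x4c blk=9 s=1: MISS | VC [13, 3]
  [9] addr=0x6a blk=13 s=1: VC-HIT | VC [9, 3]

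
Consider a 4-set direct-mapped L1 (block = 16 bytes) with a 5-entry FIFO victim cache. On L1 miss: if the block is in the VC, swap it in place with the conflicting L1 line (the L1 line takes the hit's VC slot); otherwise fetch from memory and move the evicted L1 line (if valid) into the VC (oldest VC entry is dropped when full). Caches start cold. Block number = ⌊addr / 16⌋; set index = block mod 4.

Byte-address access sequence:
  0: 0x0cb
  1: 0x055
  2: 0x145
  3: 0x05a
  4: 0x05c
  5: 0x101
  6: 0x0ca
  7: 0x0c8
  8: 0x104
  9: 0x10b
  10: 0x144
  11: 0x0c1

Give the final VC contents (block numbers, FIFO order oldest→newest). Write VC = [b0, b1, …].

#0 0xcb→b12/s0 MISS; vc=[]
#1 0x55→b5/s1 MISS; vc=[]
#2 0x145→b20/s0 MISS; vc=[12]
#3 0x5a→b5/s1 L1-HIT; vc=[12]
#4 0x5c→b5/s1 L1-HIT; vc=[12]
#5 0x101→b16/s0 MISS; vc=[12,20]
#6 0xca→b12/s0 VC-HIT; vc=[16,20]
#7 0xc8→b12/s0 L1-HIT; vc=[16,20]
#8 0x104→b16/s0 VC-HIT; vc=[12,20]
#9 0x10b→b16/s0 L1-HIT; vc=[12,20]
#10 0x144→b20/s0 VC-HIT; vc=[12,16]
#11 0xc1→b12/s0 VC-HIT; vc=[20,16]

VC = [20, 16]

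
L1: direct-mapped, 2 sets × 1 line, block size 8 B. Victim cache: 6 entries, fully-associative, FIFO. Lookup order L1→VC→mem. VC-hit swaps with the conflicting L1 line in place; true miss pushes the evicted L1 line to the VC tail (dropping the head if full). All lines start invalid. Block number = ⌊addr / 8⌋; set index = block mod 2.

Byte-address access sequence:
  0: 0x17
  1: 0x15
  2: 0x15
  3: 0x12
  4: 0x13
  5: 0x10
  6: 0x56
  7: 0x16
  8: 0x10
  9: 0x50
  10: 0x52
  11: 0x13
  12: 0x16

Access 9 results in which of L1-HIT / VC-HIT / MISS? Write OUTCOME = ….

#0 0x17→b2/s0 MISS; vc=[]
#1 0x15→b2/s0 L1-HIT; vc=[]
#2 0x15→b2/s0 L1-HIT; vc=[]
#3 0x12→b2/s0 L1-HIT; vc=[]
#4 0x13→b2/s0 L1-HIT; vc=[]
#5 0x10→b2/s0 L1-HIT; vc=[]
#6 0x56→b10/s0 MISS; vc=[2]
#7 0x16→b2/s0 VC-HIT; vc=[10]
#8 0x10→b2/s0 L1-HIT; vc=[10]
#9 0x50→b10/s0 VC-HIT; vc=[2]
#10 0x52→b10/s0 L1-HIT; vc=[2]
#11 0x13→b2/s0 VC-HIT; vc=[10]
#12 0x16→b2/s0 L1-HIT; vc=[10]

OUTCOME = VC-HIT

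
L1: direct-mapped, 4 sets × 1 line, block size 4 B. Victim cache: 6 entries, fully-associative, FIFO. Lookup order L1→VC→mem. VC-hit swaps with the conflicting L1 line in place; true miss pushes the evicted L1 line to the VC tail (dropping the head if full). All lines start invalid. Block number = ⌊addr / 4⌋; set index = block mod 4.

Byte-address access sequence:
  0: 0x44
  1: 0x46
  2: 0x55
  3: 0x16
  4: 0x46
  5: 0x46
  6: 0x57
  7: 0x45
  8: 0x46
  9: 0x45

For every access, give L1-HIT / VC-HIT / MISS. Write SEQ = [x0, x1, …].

  [0] addr=0x44 blk=17 s=1: MISS | VC []
  [1] addr=0x46 blk=17 s=1: L1-HIT | VC []
  [2] addr=0x55 blk=21 s=1: MISS | VC [17]
  [3] addr=0x16 blk=5 s=1: MISS | VC [17, 21]
  [4] addr=0x46 blk=17 s=1: VC-HIT | VC [5, 21]
  [5] addr=0x46 blk=17 s=1: L1-HIT | VC [5, 21]
  [6] addr=0x57 blk=21 s=1: VC-HIT | VC [5, 17]
  [7] addr=0x45 blk=17 s=1: VC-HIT | VC [5, 21]
  [8] addr=0x46 blk=17 s=1: L1-HIT | VC [5, 21]
  [9] addr=0x45 blk=17 s=1: L1-HIT | VC [5, 21]

SEQ = [MISS, L1-HIT, MISS, MISS, VC-HIT, L1-HIT, VC-HIT, VC-HIT, L1-HIT, L1-HIT]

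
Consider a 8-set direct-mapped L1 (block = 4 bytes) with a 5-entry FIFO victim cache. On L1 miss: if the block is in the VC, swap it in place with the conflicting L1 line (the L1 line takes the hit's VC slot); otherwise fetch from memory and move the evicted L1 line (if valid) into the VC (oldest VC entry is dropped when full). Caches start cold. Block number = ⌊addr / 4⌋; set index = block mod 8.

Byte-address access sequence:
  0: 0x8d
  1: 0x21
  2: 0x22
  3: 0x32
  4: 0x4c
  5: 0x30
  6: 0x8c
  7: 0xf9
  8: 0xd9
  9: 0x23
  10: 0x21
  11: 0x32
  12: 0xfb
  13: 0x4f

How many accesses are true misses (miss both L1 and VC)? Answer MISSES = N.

  [0] addr=0x8d blk=35 s=3: MISS | VC []
  [1] addr=0x21 blk=8 s=0: MISS | VC []
  [2] addr=0x22 blk=8 s=0: L1-HIT | VC []
  [3] addr=0x32 blk=12 s=4: MISS | VC []
  [4] addr=0x4c blk=19 s=3: MISS | VC [35]
  [5] addr=0x30 blk=12 s=4: L1-HIT | VC [35]
  [6] addr=0x8c blk=35 s=3: VC-HIT | VC [19]
  [7] addr=0xf9 blk=62 s=6: MISS | VC [19]
  [8] addr=0xd9 blk=54 s=6: MISS | VC [19, 62]
  [9] addr=0x23 blk=8 s=0: L1-HIT | VC [19, 62]
  [10] addr=0x21 blk=8 s=0: L1-HIT | VC [19, 62]
  [11] addr=0x32 blk=12 s=4: L1-HIT | VC [19, 62]
  [12] addr=0xfb blk=62 s=6: VC-HIT | VC [19, 54]
  [13] addr=0x4f blk=19 s=3: VC-HIT | VC [35, 54]

MISSES = 6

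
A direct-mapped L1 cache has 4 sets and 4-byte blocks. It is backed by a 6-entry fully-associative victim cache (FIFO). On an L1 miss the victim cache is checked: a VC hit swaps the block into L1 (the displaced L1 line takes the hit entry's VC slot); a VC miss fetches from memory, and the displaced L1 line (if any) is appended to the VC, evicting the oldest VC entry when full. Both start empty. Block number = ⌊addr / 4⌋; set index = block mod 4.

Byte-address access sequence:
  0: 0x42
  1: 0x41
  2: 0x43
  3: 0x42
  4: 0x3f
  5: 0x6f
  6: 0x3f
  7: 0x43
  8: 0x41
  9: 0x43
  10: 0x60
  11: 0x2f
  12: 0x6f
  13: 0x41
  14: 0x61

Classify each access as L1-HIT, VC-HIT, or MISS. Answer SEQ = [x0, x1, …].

SEQ = [MISS, L1-HIT, L1-HIT, L1-HIT, MISS, MISS, VC-HIT, L1-HIT, L1-HIT, L1-HIT, MISS, MISS, VC-HIT, VC-HIT, VC-HIT]

0: 0x42 (blk 16, set 0) → MISS  vc=[]
1: 0x41 (blk 16, set 0) → L1-HIT  vc=[]
2: 0x43 (blk 16, set 0) → L1-HIT  vc=[]
3: 0x42 (blk 16, set 0) → L1-HIT  vc=[]
4: 0x3f (blk 15, set 3) → MISS  vc=[]
5: 0x6f (blk 27, set 3) → MISS  vc=[15]
6: 0x3f (blk 15, set 3) → VC-HIT  vc=[27]
7: 0x43 (blk 16, set 0) → L1-HIT  vc=[27]
8: 0x41 (blk 16, set 0) → L1-HIT  vc=[27]
9: 0x43 (blk 16, set 0) → L1-HIT  vc=[27]
10: 0x60 (blk 24, set 0) → MISS  vc=[27, 16]
11: 0x2f (blk 11, set 3) → MISS  vc=[27, 16, 15]
12: 0x6f (blk 27, set 3) → VC-HIT  vc=[11, 16, 15]
13: 0x41 (blk 16, set 0) → VC-HIT  vc=[11, 24, 15]
14: 0x61 (blk 24, set 0) → VC-HIT  vc=[11, 16, 15]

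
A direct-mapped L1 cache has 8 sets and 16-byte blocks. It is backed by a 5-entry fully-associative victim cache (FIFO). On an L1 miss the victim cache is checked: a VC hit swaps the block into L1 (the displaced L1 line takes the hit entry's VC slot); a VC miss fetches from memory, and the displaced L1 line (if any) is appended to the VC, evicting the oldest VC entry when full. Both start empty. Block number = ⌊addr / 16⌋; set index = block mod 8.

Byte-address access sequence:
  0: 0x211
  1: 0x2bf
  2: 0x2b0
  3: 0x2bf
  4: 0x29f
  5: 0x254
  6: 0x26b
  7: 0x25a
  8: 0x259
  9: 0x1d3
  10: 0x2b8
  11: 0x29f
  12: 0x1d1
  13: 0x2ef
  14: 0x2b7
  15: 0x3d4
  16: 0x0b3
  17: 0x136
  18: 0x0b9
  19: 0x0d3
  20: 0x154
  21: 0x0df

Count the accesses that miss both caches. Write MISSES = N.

#0 0x211→b33/s1 MISS; vc=[]
#1 0x2bf→b43/s3 MISS; vc=[]
#2 0x2b0→b43/s3 L1-HIT; vc=[]
#3 0x2bf→b43/s3 L1-HIT; vc=[]
#4 0x29f→b41/s1 MISS; vc=[33]
#5 0x254→b37/s5 MISS; vc=[33]
#6 0x26b→b38/s6 MISS; vc=[33]
#7 0x25a→b37/s5 L1-HIT; vc=[33]
#8 0x259→b37/s5 L1-HIT; vc=[33]
#9 0x1d3→b29/s5 MISS; vc=[33,37]
#10 0x2b8→b43/s3 L1-HIT; vc=[33,37]
#11 0x29f→b41/s1 L1-HIT; vc=[33,37]
#12 0x1d1→b29/s5 L1-HIT; vc=[33,37]
#13 0x2ef→b46/s6 MISS; vc=[33,37,38]
#14 0x2b7→b43/s3 L1-HIT; vc=[33,37,38]
#15 0x3d4→b61/s5 MISS; vc=[33,37,38,29]
#16 0xb3→b11/s3 MISS; vc=[33,37,38,29,43]
#17 0x136→b19/s3 MISS; vc=[37,38,29,43,11]
#18 0xb9→b11/s3 VC-HIT; vc=[37,38,29,43,19]
#19 0xd3→b13/s5 MISS; vc=[38,29,43,19,61]
#20 0x154→b21/s5 MISS; vc=[29,43,19,61,13]
#21 0xdf→b13/s5 VC-HIT; vc=[29,43,19,61,21]

MISSES = 12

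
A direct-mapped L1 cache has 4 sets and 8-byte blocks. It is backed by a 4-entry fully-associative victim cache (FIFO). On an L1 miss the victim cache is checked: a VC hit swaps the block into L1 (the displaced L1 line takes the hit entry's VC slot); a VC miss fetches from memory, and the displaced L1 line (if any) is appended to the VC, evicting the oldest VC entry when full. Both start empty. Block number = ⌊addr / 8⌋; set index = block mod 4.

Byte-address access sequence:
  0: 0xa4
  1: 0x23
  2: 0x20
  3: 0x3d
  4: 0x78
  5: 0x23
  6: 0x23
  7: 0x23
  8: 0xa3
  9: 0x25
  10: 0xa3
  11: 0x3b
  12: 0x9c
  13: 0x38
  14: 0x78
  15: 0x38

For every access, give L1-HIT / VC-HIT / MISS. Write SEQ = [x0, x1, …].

SEQ = [MISS, MISS, L1-HIT, MISS, MISS, L1-HIT, L1-HIT, L1-HIT, VC-HIT, VC-HIT, VC-HIT, VC-HIT, MISS, VC-HIT, VC-HIT, VC-HIT]

#0 0xa4→b20/s0 MISS; vc=[]
#1 0x23→b4/s0 MISS; vc=[20]
#2 0x20→b4/s0 L1-HIT; vc=[20]
#3 0x3d→b7/s3 MISS; vc=[20]
#4 0x78→b15/s3 MISS; vc=[20,7]
#5 0x23→b4/s0 L1-HIT; vc=[20,7]
#6 0x23→b4/s0 L1-HIT; vc=[20,7]
#7 0x23→b4/s0 L1-HIT; vc=[20,7]
#8 0xa3→b20/s0 VC-HIT; vc=[4,7]
#9 0x25→b4/s0 VC-HIT; vc=[20,7]
#10 0xa3→b20/s0 VC-HIT; vc=[4,7]
#11 0x3b→b7/s3 VC-HIT; vc=[4,15]
#12 0x9c→b19/s3 MISS; vc=[4,15,7]
#13 0x38→b7/s3 VC-HIT; vc=[4,15,19]
#14 0x78→b15/s3 VC-HIT; vc=[4,7,19]
#15 0x38→b7/s3 VC-HIT; vc=[4,15,19]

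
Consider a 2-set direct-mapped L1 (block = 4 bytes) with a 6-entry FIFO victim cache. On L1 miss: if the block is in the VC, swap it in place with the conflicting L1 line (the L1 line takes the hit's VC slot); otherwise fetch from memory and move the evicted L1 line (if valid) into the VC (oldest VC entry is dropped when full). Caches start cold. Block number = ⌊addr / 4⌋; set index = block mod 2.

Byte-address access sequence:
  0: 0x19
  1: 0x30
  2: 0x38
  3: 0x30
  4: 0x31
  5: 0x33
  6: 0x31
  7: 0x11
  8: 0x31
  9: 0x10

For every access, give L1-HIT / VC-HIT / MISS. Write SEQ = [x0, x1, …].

0: 0x19 (blk 6, set 0) → MISS  vc=[]
1: 0x30 (blk 12, set 0) → MISS  vc=[6]
2: 0x38 (blk 14, set 0) → MISS  vc=[6, 12]
3: 0x30 (blk 12, set 0) → VC-HIT  vc=[6, 14]
4: 0x31 (blk 12, set 0) → L1-HIT  vc=[6, 14]
5: 0x33 (blk 12, set 0) → L1-HIT  vc=[6, 14]
6: 0x31 (blk 12, set 0) → L1-HIT  vc=[6, 14]
7: 0x11 (blk 4, set 0) → MISS  vc=[6, 14, 12]
8: 0x31 (blk 12, set 0) → VC-HIT  vc=[6, 14, 4]
9: 0x10 (blk 4, set 0) → VC-HIT  vc=[6, 14, 12]

SEQ = [MISS, MISS, MISS, VC-HIT, L1-HIT, L1-HIT, L1-HIT, MISS, VC-HIT, VC-HIT]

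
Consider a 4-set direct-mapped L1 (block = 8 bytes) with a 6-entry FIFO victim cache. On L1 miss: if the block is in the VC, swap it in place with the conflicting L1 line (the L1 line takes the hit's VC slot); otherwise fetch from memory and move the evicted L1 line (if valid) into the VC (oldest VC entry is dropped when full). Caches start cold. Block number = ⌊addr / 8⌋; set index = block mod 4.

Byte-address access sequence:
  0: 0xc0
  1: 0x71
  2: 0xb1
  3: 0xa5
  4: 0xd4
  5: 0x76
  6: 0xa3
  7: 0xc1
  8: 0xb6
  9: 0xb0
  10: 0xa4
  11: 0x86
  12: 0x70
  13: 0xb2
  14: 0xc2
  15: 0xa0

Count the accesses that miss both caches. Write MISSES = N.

MISSES = 6

#0 0xc0→b24/s0 MISS; vc=[]
#1 0x71→b14/s2 MISS; vc=[]
#2 0xb1→b22/s2 MISS; vc=[14]
#3 0xa5→b20/s0 MISS; vc=[14,24]
#4 0xd4→b26/s2 MISS; vc=[14,24,22]
#5 0x76→b14/s2 VC-HIT; vc=[26,24,22]
#6 0xa3→b20/s0 L1-HIT; vc=[26,24,22]
#7 0xc1→b24/s0 VC-HIT; vc=[26,20,22]
#8 0xb6→b22/s2 VC-HIT; vc=[26,20,14]
#9 0xb0→b22/s2 L1-HIT; vc=[26,20,14]
#10 0xa4→b20/s0 VC-HIT; vc=[26,24,14]
#11 0x86→b16/s0 MISS; vc=[26,24,14,20]
#12 0x70→b14/s2 VC-HIT; vc=[26,24,22,20]
#13 0xb2→b22/s2 VC-HIT; vc=[26,24,14,20]
#14 0xc2→b24/s0 VC-HIT; vc=[26,16,14,20]
#15 0xa0→b20/s0 VC-HIT; vc=[26,16,14,24]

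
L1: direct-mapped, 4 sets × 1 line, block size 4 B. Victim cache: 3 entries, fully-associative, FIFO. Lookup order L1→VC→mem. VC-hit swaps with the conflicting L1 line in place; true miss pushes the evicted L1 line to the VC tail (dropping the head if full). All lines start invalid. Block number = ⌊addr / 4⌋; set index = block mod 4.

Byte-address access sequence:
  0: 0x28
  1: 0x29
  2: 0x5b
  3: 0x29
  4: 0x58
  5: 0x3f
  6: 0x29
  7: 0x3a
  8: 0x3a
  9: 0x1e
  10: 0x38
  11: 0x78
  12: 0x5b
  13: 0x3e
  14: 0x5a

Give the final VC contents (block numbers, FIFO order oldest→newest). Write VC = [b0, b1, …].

VC = [7, 14, 30]

#0 0x28→b10/s2 MISS; vc=[]
#1 0x29→b10/s2 L1-HIT; vc=[]
#2 0x5b→b22/s2 MISS; vc=[10]
#3 0x29→b10/s2 VC-HIT; vc=[22]
#4 0x58→b22/s2 VC-HIT; vc=[10]
#5 0x3f→b15/s3 MISS; vc=[10]
#6 0x29→b10/s2 VC-HIT; vc=[22]
#7 0x3a→b14/s2 MISS; vc=[22,10]
#8 0x3a→b14/s2 L1-HIT; vc=[22,10]
#9 0x1e→b7/s3 MISS; vc=[22,10,15]
#10 0x38→b14/s2 L1-HIT; vc=[22,10,15]
#11 0x78→b30/s2 MISS; vc=[10,15,14]
#12 0x5b→b22/s2 MISS; vc=[15,14,30]
#13 0x3e→b15/s3 VC-HIT; vc=[7,14,30]
#14 0x5a→b22/s2 L1-HIT; vc=[7,14,30]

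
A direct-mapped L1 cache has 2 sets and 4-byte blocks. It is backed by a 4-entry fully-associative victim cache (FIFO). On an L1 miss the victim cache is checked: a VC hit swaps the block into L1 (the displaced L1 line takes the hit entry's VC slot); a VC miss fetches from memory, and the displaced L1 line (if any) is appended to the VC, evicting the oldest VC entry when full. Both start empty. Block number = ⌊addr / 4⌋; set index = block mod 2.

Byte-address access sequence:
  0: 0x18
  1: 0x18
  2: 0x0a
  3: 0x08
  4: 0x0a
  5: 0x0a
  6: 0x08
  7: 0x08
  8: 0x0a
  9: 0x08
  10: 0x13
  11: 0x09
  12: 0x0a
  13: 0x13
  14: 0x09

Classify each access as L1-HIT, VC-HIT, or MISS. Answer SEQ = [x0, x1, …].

SEQ = [MISS, L1-HIT, MISS, L1-HIT, L1-HIT, L1-HIT, L1-HIT, L1-HIT, L1-HIT, L1-HIT, MISS, VC-HIT, L1-HIT, VC-HIT, VC-HIT]

  [0] addr=0x18 blk=6 s=0: MISS | VC []
  [1] addr=0x18 blk=6 s=0: L1-HIT | VC []
  [2] addr=0xa blk=2 s=0: MISS | VC [6]
  [3] addr=0x8 blk=2 s=0: L1-HIT | VC [6]
  [4] addr=0xa blk=2 s=0: L1-HIT | VC [6]
  [5] addr=0xa blk=2 s=0: L1-HIT | VC [6]
  [6] addr=0x8 blk=2 s=0: L1-HIT | VC [6]
  [7] addr=0x8 blk=2 s=0: L1-HIT | VC [6]
  [8] addr=0xa blk=2 s=0: L1-HIT | VC [6]
  [9] addr=0x8 blk=2 s=0: L1-HIT | VC [6]
  [10] addr=0x13 blk=4 s=0: MISS | VC [6, 2]
  [11] addr=0x9 blk=2 s=0: VC-HIT | VC [6, 4]
  [12] addr=0xa blk=2 s=0: L1-HIT | VC [6, 4]
  [13] addr=0x13 blk=4 s=0: VC-HIT | VC [6, 2]
  [14] addr=0x9 blk=2 s=0: VC-HIT | VC [6, 4]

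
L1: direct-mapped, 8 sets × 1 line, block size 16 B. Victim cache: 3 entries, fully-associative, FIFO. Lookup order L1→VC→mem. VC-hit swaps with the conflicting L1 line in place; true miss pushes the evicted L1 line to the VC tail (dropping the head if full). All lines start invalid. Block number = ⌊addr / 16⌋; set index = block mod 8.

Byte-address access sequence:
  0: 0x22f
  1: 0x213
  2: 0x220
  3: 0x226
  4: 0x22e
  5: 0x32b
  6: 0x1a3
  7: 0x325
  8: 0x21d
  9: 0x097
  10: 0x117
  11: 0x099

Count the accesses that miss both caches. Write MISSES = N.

#0 0x22f→b34/s2 MISS; vc=[]
#1 0x213→b33/s1 MISS; vc=[]
#2 0x220→b34/s2 L1-HIT; vc=[]
#3 0x226→b34/s2 L1-HIT; vc=[]
#4 0x22e→b34/s2 L1-HIT; vc=[]
#5 0x32b→b50/s2 MISS; vc=[34]
#6 0x1a3→b26/s2 MISS; vc=[34,50]
#7 0x325→b50/s2 VC-HIT; vc=[34,26]
#8 0x21d→b33/s1 L1-HIT; vc=[34,26]
#9 0x97→b9/s1 MISS; vc=[34,26,33]
#10 0x117→b17/s1 MISS; vc=[26,33,9]
#11 0x99→b9/s1 VC-HIT; vc=[26,33,17]

MISSES = 6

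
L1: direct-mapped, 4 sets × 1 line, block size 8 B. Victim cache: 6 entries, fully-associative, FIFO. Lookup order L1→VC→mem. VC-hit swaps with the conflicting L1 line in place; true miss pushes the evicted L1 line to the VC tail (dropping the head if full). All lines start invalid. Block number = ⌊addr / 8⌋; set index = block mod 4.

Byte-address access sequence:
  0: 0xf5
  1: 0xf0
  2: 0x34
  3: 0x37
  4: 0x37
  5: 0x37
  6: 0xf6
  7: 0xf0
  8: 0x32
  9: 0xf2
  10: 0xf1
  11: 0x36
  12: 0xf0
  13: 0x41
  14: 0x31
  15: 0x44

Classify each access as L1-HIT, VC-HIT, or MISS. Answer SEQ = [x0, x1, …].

SEQ = [MISS, L1-HIT, MISS, L1-HIT, L1-HIT, L1-HIT, VC-HIT, L1-HIT, VC-HIT, VC-HIT, L1-HIT, VC-HIT, VC-HIT, MISS, VC-HIT, L1-HIT]

  [0] addr=0xf5 blk=30 s=2: MISS | VC []
  [1] addr=0xf0 blk=30 s=2: L1-HIT | VC []
  [2] addr=0x34 blk=6 s=2: MISS | VC [30]
  [3] addr=0x37 blk=6 s=2: L1-HIT | VC [30]
  [4] addr=0x37 blk=6 s=2: L1-HIT | VC [30]
  [5] addr=0x37 blk=6 s=2: L1-HIT | VC [30]
  [6] addr=0xf6 blk=30 s=2: VC-HIT | VC [6]
  [7] addr=0xf0 blk=30 s=2: L1-HIT | VC [6]
  [8] addr=0x32 blk=6 s=2: VC-HIT | VC [30]
  [9] addr=0xf2 blk=30 s=2: VC-HIT | VC [6]
  [10] addr=0xf1 blk=30 s=2: L1-HIT | VC [6]
  [11] addr=0x36 blk=6 s=2: VC-HIT | VC [30]
  [12] addr=0xf0 blk=30 s=2: VC-HIT | VC [6]
  [13] addr=0x41 blk=8 s=0: MISS | VC [6]
  [14] addr=0x31 blk=6 s=2: VC-HIT | VC [30]
  [15] addr=0x44 blk=8 s=0: L1-HIT | VC [30]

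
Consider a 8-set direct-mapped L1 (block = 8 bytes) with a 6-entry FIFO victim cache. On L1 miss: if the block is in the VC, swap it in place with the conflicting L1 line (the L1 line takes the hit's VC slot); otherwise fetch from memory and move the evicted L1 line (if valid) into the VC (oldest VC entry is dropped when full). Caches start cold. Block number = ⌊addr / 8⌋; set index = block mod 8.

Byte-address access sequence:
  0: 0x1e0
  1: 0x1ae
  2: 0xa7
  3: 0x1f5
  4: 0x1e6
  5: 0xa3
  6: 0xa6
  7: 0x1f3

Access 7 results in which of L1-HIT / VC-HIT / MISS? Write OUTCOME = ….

OUTCOME = L1-HIT

0: 0x1e0 (blk 60, set 4) → MISS  vc=[]
1: 0x1ae (blk 53, set 5) → MISS  vc=[]
2: 0xa7 (blk 20, set 4) → MISS  vc=[60]
3: 0x1f5 (blk 62, set 6) → MISS  vc=[60]
4: 0x1e6 (blk 60, set 4) → VC-HIT  vc=[20]
5: 0xa3 (blk 20, set 4) → VC-HIT  vc=[60]
6: 0xa6 (blk 20, set 4) → L1-HIT  vc=[60]
7: 0x1f3 (blk 62, set 6) → L1-HIT  vc=[60]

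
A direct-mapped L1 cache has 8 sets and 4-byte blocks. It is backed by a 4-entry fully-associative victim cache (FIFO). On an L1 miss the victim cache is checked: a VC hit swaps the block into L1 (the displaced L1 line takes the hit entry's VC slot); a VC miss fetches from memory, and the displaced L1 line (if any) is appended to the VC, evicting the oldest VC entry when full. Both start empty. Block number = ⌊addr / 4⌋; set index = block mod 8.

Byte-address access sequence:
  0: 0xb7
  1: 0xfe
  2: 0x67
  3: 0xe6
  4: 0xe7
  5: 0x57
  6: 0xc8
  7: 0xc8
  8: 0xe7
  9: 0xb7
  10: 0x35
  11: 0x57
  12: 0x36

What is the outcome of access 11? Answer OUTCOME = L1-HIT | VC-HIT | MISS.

  [0] addr=0xb7 blk=45 s=5: MISS | VC []
  [1] addr=0xfe blk=63 s=7: MISS | VC []
  [2] addr=0x67 blk=25 s=1: MISS | VC []
  [3] addr=0xe6 blk=57 s=1: MISS | VC [25]
  [4] addr=0xe7 blk=57 s=1: L1-HIT | VC [25]
  [5] addr=0x57 blk=21 s=5: MISS | VC [25, 45]
  [6] addr=0xc8 blk=50 s=2: MISS | VC [25, 45]
  [7] addr=0xc8 blk=50 s=2: L1-HIT | VC [25, 45]
  [8] addr=0xe7 blk=57 s=1: L1-HIT | VC [25, 45]
  [9] addr=0xb7 blk=45 s=5: VC-HIT | VC [25, 21]
  [10] addr=0x35 blk=13 s=5: MISS | VC [25, 21, 45]
  [11] addr=0x57 blk=21 s=5: VC-HIT | VC [25, 13, 45]
  [12] addr=0x36 blk=13 s=5: VC-HIT | VC [25, 21, 45]

OUTCOME = VC-HIT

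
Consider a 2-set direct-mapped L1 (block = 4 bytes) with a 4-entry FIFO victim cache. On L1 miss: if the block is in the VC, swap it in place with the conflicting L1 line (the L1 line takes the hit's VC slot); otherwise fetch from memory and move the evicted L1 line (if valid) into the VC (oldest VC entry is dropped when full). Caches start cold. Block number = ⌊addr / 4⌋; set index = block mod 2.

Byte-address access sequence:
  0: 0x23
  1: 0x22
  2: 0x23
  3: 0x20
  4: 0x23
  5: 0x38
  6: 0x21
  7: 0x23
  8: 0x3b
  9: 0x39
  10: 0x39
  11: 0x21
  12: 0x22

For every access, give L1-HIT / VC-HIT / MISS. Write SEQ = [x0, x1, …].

#0 0x23→b8/s0 MISS; vc=[]
#1 0x22→b8/s0 L1-HIT; vc=[]
#2 0x23→b8/s0 L1-HIT; vc=[]
#3 0x20→b8/s0 L1-HIT; vc=[]
#4 0x23→b8/s0 L1-HIT; vc=[]
#5 0x38→b14/s0 MISS; vc=[8]
#6 0x21→b8/s0 VC-HIT; vc=[14]
#7 0x23→b8/s0 L1-HIT; vc=[14]
#8 0x3b→b14/s0 VC-HIT; vc=[8]
#9 0x39→b14/s0 L1-HIT; vc=[8]
#10 0x39→b14/s0 L1-HIT; vc=[8]
#11 0x21→b8/s0 VC-HIT; vc=[14]
#12 0x22→b8/s0 L1-HIT; vc=[14]

SEQ = [MISS, L1-HIT, L1-HIT, L1-HIT, L1-HIT, MISS, VC-HIT, L1-HIT, VC-HIT, L1-HIT, L1-HIT, VC-HIT, L1-HIT]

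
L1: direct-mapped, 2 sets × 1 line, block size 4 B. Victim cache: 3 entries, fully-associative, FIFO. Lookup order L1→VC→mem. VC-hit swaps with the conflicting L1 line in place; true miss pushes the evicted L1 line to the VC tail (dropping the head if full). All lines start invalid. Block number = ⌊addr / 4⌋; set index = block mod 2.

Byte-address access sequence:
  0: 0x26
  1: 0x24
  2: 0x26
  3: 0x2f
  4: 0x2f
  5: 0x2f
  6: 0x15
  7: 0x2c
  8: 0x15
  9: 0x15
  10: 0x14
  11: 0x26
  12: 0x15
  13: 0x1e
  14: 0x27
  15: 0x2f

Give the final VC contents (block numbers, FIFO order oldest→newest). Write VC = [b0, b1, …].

  [0] addr=0x26 blk=9 s=1: MISS | VC []
  [1] addr=0x24 blk=9 s=1: L1-HIT | VC []
  [2] addr=0x26 blk=9 s=1: L1-HIT | VC []
  [3] addr=0x2f blk=11 s=1: MISS | VC [9]
  [4] addr=0x2f blk=11 s=1: L1-HIT | VC [9]
  [5] addr=0x2f blk=11 s=1: L1-HIT | VC [9]
  [6] addr=0x15 blk=5 s=1: MISS | VC [9, 11]
  [7] addr=0x2c blk=11 s=1: VC-HIT | VC [9, 5]
  [8] addr=0x15 blk=5 s=1: VC-HIT | VC [9, 11]
  [9] addr=0x15 blk=5 s=1: L1-HIT | VC [9, 11]
  [10] addr=0x14 blk=5 s=1: L1-HIT | VC [9, 11]
  [11] addr=0x26 blk=9 s=1: VC-HIT | VC [5, 11]
  [12] addr=0x15 blk=5 s=1: VC-HIT | VC [9, 11]
  [13] addr=0x1e blk=7 s=1: MISS | VC [9, 11, 5]
  [14] addr=0x27 blk=9 s=1: VC-HIT | VC [7, 11, 5]
  [15] addr=0x2f blk=11 s=1: VC-HIT | VC [7, 9, 5]

VC = [7, 9, 5]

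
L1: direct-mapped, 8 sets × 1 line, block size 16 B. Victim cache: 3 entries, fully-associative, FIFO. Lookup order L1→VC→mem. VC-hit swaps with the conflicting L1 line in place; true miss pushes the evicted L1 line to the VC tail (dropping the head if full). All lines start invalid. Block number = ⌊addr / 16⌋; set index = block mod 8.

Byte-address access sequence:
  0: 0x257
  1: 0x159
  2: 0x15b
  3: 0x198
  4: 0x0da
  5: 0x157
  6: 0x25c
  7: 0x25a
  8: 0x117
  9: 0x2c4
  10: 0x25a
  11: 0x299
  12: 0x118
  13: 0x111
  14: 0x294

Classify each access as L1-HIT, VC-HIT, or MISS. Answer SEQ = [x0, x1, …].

  [0] addr=0x257 blk=37 s=5: MISS | VC []
  [1] addr=0x159 blk=21 s=5: MISS | VC [37]
  [2] addr=0x15b blk=21 s=5: L1-HIT | VC [37]
  [3] addr=0x198 blk=25 s=1: MISS | VC [37]
  [4] addr=0xda blk=13 s=5: MISS | VC [37, 21]
  [5] addr=0x157 blk=21 s=5: VC-HIT | VC [37, 13]
  [6] addr=0x25c blk=37 s=5: VC-HIT | VC [21, 13]
  [7] addr=0x25a blk=37 s=5: L1-HIT | VC [21, 13]
  [8] addr=0x117 blk=17 s=1: MISS | VC [21, 13, 25]
  [9] addr=0x2c4 blk=44 s=4: MISS | VC [21, 13, 25]
  [10] addr=0x25a blk=37 s=5: L1-HIT | VC [21, 13, 25]
  [11] addr=0x299 blk=41 s=1: MISS | VC [13, 25, 17]
  [12] addr=0x118 blk=17 s=1: VC-HIT | VC [13, 25, 41]
  [13] addr=0x111 blk=17 s=1: L1-HIT | VC [13, 25, 41]
  [14] addr=0x294 blk=41 s=1: VC-HIT | VC [13, 25, 17]

SEQ = [MISS, MISS, L1-HIT, MISS, MISS, VC-HIT, VC-HIT, L1-HIT, MISS, MISS, L1-HIT, MISS, VC-HIT, L1-HIT, VC-HIT]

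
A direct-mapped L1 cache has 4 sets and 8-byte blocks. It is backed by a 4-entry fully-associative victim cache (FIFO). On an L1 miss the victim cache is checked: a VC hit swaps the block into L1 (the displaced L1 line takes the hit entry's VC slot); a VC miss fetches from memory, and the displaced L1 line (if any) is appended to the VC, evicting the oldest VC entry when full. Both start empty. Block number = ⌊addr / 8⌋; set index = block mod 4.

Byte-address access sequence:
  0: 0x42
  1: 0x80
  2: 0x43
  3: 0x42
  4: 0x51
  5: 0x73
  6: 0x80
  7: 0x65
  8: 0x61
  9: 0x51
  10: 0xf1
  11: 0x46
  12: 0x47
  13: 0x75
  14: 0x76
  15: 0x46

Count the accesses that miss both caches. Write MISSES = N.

MISSES = 6

0: 0x42 (blk 8, set 0) → MISS  vc=[]
1: 0x80 (blk 16, set 0) → MISS  vc=[8]
2: 0x43 (blk 8, set 0) → VC-HIT  vc=[16]
3: 0x42 (blk 8, set 0) → L1-HIT  vc=[16]
4: 0x51 (blk 10, set 2) → MISS  vc=[16]
5: 0x73 (blk 14, set 2) → MISS  vc=[16, 10]
6: 0x80 (blk 16, set 0) → VC-HIT  vc=[8, 10]
7: 0x65 (blk 12, set 0) → MISS  vc=[8, 10, 16]
8: 0x61 (blk 12, set 0) → L1-HIT  vc=[8, 10, 16]
9: 0x51 (blk 10, set 2) → VC-HIT  vc=[8, 14, 16]
10: 0xf1 (blk 30, set 2) → MISS  vc=[8, 14, 16, 10]
11: 0x46 (blk 8, set 0) → VC-HIT  vc=[12, 14, 16, 10]
12: 0x47 (blk 8, set 0) → L1-HIT  vc=[12, 14, 16, 10]
13: 0x75 (blk 14, set 2) → VC-HIT  vc=[12, 30, 16, 10]
14: 0x76 (blk 14, set 2) → L1-HIT  vc=[12, 30, 16, 10]
15: 0x46 (blk 8, set 0) → L1-HIT  vc=[12, 30, 16, 10]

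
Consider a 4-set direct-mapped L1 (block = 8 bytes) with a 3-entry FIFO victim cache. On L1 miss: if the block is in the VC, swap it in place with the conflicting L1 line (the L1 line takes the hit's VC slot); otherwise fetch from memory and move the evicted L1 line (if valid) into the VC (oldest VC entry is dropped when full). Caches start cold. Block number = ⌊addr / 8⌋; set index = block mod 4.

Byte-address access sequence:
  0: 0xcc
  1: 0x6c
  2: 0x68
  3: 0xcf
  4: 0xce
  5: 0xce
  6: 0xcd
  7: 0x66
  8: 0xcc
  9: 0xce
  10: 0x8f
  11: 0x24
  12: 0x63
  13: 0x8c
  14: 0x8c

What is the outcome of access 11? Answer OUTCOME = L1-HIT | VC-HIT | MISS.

  [0] addr=0xcc blk=25 s=1: MISS | VC []
  [1] addr=0x6c blk=13 s=1: MISS | VC [25]
  [2] addr=0x68 blk=13 s=1: L1-HIT | VC [25]
  [3] addr=0xcf blk=25 s=1: VC-HIT | VC [13]
  [4] addr=0xce blk=25 s=1: L1-HIT | VC [13]
  [5] addr=0xce blk=25 s=1: L1-HIT | VC [13]
  [6] addr=0xcd blk=25 s=1: L1-HIT | VC [13]
  [7] addr=0x66 blk=12 s=0: MISS | VC [13]
  [8] addr=0xcc blk=25 s=1: L1-HIT | VC [13]
  [9] addr=0xce blk=25 s=1: L1-HIT | VC [13]
  [10] addr=0x8f blk=17 s=1: MISS | VC [13, 25]
  [11] addr=0x24 blk=4 s=0: MISS | VC [13, 25, 12]
  [12] addr=0x63 blk=12 s=0: VC-HIT | VC [13, 25, 4]
  [13] addr=0x8c blk=17 s=1: L1-HIT | VC [13, 25, 4]
  [14] addr=0x8c blk=17 s=1: L1-HIT | VC [13, 25, 4]

OUTCOME = MISS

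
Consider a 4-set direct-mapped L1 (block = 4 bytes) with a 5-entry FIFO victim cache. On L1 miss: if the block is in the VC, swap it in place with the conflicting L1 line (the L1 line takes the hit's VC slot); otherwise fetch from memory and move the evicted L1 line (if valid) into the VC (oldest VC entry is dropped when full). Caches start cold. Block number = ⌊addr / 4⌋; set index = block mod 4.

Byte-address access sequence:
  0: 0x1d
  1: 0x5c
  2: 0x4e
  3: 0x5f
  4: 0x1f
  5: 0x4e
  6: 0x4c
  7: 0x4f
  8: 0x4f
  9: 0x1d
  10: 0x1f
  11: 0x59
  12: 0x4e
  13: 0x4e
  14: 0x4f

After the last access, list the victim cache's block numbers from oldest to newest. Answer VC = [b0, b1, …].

VC = [23, 7]

  [0] addr=0x1d blk=7 s=3: MISS | VC []
  [1] addr=0x5c blk=23 s=3: MISS | VC [7]
  [2] addr=0x4e blk=19 s=3: MISS | VC [7, 23]
  [3] addr=0x5f blk=23 s=3: VC-HIT | VC [7, 19]
  [4] addr=0x1f blk=7 s=3: VC-HIT | VC [23, 19]
  [5] addr=0x4e blk=19 s=3: VC-HIT | VC [23, 7]
  [6] addr=0x4c blk=19 s=3: L1-HIT | VC [23, 7]
  [7] addr=0x4f blk=19 s=3: L1-HIT | VC [23, 7]
  [8] addr=0x4f blk=19 s=3: L1-HIT | VC [23, 7]
  [9] addr=0x1d blk=7 s=3: VC-HIT | VC [23, 19]
  [10] addr=0x1f blk=7 s=3: L1-HIT | VC [23, 19]
  [11] addr=0x59 blk=22 s=2: MISS | VC [23, 19]
  [12] addr=0x4e blk=19 s=3: VC-HIT | VC [23, 7]
  [13] addr=0x4e blk=19 s=3: L1-HIT | VC [23, 7]
  [14] addr=0x4f blk=19 s=3: L1-HIT | VC [23, 7]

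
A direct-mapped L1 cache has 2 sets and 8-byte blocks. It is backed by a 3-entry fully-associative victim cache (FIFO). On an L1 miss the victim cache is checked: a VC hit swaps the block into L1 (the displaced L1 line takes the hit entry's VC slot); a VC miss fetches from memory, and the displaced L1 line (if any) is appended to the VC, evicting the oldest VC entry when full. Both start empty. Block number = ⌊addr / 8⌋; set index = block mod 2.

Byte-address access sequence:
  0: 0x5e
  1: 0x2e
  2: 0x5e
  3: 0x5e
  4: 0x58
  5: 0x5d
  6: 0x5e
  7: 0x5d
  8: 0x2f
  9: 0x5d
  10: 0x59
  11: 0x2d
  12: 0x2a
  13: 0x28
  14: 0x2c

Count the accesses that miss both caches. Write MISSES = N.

MISSES = 2

#0 0x5e→b11/s1 MISS; vc=[]
#1 0x2e→b5/s1 MISS; vc=[11]
#2 0x5e→b11/s1 VC-HIT; vc=[5]
#3 0x5e→b11/s1 L1-HIT; vc=[5]
#4 0x58→b11/s1 L1-HIT; vc=[5]
#5 0x5d→b11/s1 L1-HIT; vc=[5]
#6 0x5e→b11/s1 L1-HIT; vc=[5]
#7 0x5d→b11/s1 L1-HIT; vc=[5]
#8 0x2f→b5/s1 VC-HIT; vc=[11]
#9 0x5d→b11/s1 VC-HIT; vc=[5]
#10 0x59→b11/s1 L1-HIT; vc=[5]
#11 0x2d→b5/s1 VC-HIT; vc=[11]
#12 0x2a→b5/s1 L1-HIT; vc=[11]
#13 0x28→b5/s1 L1-HIT; vc=[11]
#14 0x2c→b5/s1 L1-HIT; vc=[11]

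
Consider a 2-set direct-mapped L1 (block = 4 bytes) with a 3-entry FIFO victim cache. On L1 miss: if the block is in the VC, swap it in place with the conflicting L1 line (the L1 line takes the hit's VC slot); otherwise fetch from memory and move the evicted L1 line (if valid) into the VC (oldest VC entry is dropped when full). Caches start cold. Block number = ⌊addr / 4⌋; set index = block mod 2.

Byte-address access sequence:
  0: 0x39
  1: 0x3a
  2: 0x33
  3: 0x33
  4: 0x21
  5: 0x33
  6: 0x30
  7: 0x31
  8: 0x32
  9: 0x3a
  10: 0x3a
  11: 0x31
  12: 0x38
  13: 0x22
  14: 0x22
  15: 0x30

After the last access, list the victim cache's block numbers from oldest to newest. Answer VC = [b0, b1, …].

#0 0x39→b14/s0 MISS; vc=[]
#1 0x3a→b14/s0 L1-HIT; vc=[]
#2 0x33→b12/s0 MISS; vc=[14]
#3 0x33→b12/s0 L1-HIT; vc=[14]
#4 0x21→b8/s0 MISS; vc=[14,12]
#5 0x33→b12/s0 VC-HIT; vc=[14,8]
#6 0x30→b12/s0 L1-HIT; vc=[14,8]
#7 0x31→b12/s0 L1-HIT; vc=[14,8]
#8 0x32→b12/s0 L1-HIT; vc=[14,8]
#9 0x3a→b14/s0 VC-HIT; vc=[12,8]
#10 0x3a→b14/s0 L1-HIT; vc=[12,8]
#11 0x31→b12/s0 VC-HIT; vc=[14,8]
#12 0x38→b14/s0 VC-HIT; vc=[12,8]
#13 0x22→b8/s0 VC-HIT; vc=[12,14]
#14 0x22→b8/s0 L1-HIT; vc=[12,14]
#15 0x30→b12/s0 VC-HIT; vc=[8,14]

VC = [8, 14]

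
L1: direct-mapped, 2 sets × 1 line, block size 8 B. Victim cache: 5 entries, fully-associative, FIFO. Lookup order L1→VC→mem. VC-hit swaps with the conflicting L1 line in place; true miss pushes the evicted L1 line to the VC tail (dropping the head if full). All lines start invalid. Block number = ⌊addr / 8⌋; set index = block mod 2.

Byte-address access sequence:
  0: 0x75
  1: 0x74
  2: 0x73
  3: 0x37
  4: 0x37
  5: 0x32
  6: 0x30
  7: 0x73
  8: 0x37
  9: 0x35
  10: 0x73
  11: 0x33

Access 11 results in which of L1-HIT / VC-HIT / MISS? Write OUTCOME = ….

OUTCOME = VC-HIT

0: 0x75 (blk 14, set 0) → MISS  vc=[]
1: 0x74 (blk 14, set 0) → L1-HIT  vc=[]
2: 0x73 (blk 14, set 0) → L1-HIT  vc=[]
3: 0x37 (blk 6, set 0) → MISS  vc=[14]
4: 0x37 (blk 6, set 0) → L1-HIT  vc=[14]
5: 0x32 (blk 6, set 0) → L1-HIT  vc=[14]
6: 0x30 (blk 6, set 0) → L1-HIT  vc=[14]
7: 0x73 (blk 14, set 0) → VC-HIT  vc=[6]
8: 0x37 (blk 6, set 0) → VC-HIT  vc=[14]
9: 0x35 (blk 6, set 0) → L1-HIT  vc=[14]
10: 0x73 (blk 14, set 0) → VC-HIT  vc=[6]
11: 0x33 (blk 6, set 0) → VC-HIT  vc=[14]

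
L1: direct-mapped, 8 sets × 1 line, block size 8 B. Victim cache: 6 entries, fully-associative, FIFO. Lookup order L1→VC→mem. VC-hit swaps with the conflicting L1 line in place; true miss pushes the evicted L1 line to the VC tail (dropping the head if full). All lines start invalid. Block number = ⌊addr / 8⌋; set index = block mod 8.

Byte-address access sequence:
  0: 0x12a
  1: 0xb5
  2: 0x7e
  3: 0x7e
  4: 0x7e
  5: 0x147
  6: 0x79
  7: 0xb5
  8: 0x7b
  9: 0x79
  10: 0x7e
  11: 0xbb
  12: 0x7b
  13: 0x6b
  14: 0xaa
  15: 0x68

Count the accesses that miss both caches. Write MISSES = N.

#0 0x12a→b37/s5 MISS; vc=[]
#1 0xb5→b22/s6 MISS; vc=[]
#2 0x7e→b15/s7 MISS; vc=[]
#3 0x7e→b15/s7 L1-HIT; vc=[]
#4 0x7e→b15/s7 L1-HIT; vc=[]
#5 0x147→b40/s0 MISS; vc=[]
#6 0x79→b15/s7 L1-HIT; vc=[]
#7 0xb5→b22/s6 L1-HIT; vc=[]
#8 0x7b→b15/s7 L1-HIT; vc=[]
#9 0x79→b15/s7 L1-HIT; vc=[]
#10 0x7e→b15/s7 L1-HIT; vc=[]
#11 0xbb→b23/s7 MISS; vc=[15]
#12 0x7b→b15/s7 VC-HIT; vc=[23]
#13 0x6b→b13/s5 MISS; vc=[23,37]
#14 0xaa→b21/s5 MISS; vc=[23,37,13]
#15 0x68→b13/s5 VC-HIT; vc=[23,37,21]

MISSES = 7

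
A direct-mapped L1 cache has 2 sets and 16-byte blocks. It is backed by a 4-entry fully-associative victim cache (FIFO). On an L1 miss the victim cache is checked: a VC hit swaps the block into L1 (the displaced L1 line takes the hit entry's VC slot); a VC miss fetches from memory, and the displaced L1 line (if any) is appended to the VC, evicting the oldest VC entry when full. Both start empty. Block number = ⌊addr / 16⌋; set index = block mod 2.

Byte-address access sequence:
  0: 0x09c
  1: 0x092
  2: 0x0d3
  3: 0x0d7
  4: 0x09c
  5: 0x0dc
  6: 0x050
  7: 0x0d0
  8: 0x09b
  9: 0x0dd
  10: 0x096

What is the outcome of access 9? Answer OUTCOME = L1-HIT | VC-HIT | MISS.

0: 0x9c (blk 9, set 1) → MISS  vc=[]
1: 0x92 (blk 9, set 1) → L1-HIT  vc=[]
2: 0xd3 (blk 13, set 1) → MISS  vc=[9]
3: 0xd7 (blk 13, set 1) → L1-HIT  vc=[9]
4: 0x9c (blk 9, set 1) → VC-HIT  vc=[13]
5: 0xdc (blk 13, set 1) → VC-HIT  vc=[9]
6: 0x50 (blk 5, set 1) → MISS  vc=[9, 13]
7: 0xd0 (blk 13, set 1) → VC-HIT  vc=[9, 5]
8: 0x9b (blk 9, set 1) → VC-HIT  vc=[13, 5]
9: 0xdd (blk 13, set 1) → VC-HIT  vc=[9, 5]
10: 0x96 (blk 9, set 1) → VC-HIT  vc=[13, 5]

OUTCOME = VC-HIT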